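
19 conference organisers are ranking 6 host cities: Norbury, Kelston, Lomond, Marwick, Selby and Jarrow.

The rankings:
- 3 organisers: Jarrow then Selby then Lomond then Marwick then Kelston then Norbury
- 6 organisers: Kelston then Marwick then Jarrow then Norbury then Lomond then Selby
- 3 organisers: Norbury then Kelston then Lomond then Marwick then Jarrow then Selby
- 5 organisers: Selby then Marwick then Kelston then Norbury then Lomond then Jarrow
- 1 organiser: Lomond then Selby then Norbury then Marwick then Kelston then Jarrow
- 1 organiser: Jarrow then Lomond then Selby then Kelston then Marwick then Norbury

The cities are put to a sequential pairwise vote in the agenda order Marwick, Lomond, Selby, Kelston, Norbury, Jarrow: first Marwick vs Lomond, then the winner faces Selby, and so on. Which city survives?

Jarrow

Round 1: Marwick vs Lomond — 11–8, Marwick advances.
Round 2: Marwick vs Selby — 9–10, Selby advances.
Round 3: Selby vs Kelston — 10–9, Selby advances.
Round 4: Selby vs Norbury — 10–9, Selby advances.
Round 5: Selby vs Jarrow — 6–13, Jarrow advances.
The agenda winner is Jarrow.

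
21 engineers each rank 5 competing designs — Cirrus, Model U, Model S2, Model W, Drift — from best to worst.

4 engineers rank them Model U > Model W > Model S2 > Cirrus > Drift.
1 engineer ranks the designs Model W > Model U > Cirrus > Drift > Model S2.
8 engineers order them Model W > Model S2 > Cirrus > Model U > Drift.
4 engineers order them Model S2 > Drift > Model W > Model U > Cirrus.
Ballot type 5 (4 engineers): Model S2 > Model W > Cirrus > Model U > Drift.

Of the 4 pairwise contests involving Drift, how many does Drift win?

0

Drift against each rival (21 engineers):
Drift–Cirrus: Cirrus 17–4.
Drift vs Model U: Model U, 17–4.
Drift vs Model S2: Drift preferred on 1 ballot; Model S2 wins 20–1.
Drift vs Model W: Model W, 17–4.
Drift beats no one; loses to Cirrus, Model U, Model S2, Model W — 0 pairwise wins.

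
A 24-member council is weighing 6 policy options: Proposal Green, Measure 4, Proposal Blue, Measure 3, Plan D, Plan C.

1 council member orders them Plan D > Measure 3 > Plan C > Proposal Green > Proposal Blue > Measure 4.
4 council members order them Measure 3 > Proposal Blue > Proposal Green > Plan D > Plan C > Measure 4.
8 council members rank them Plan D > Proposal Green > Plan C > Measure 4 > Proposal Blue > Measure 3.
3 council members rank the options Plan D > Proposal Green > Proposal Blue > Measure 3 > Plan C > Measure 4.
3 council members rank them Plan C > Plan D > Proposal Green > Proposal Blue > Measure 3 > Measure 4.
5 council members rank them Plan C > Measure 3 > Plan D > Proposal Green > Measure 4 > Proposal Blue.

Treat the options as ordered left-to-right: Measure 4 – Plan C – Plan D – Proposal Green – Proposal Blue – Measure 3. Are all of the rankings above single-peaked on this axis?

Axis positions: Measure 4=1, Plan C=2, Plan D=3, Proposal Green=4, Proposal Blue=5, Measure 3=6.
Ballot type 1: ranking walks positions 3-6-2-4-5-1; Measure 3 is ranked above Proposal Green even though Proposal Green lies between Measure 3 and the peak Plan D on the axis — preferences dip and rise again. Not single-peaked.
Ballot type 2 (peak Measure 3 at position 6): ranking walks positions 6-5-4-3-2-1, expanding outward from the peak — single-peaked.
Ballot type 3 (peak Plan D at position 3): ranking walks positions 3-4-2-1-5-6, expanding outward from the peak — single-peaked.
Ballot type 4 (peak Plan D at position 3): ranking walks positions 3-4-5-6-2-1, expanding outward from the peak — single-peaked.
Ballot type 5 (peak Plan C at position 2): ranking walks positions 2-3-4-5-6-1, expanding outward from the peak — single-peaked.
Ballot type 6: ranking walks positions 2-6-3-4-1-5; Measure 3 is ranked above Plan D even though Plan D lies between Measure 3 and the peak Plan C on the axis — preferences dip and rise again. Not single-peaked.
Ballot type 1 violates single-peakedness, so the profile is not single-peaked on this axis.

no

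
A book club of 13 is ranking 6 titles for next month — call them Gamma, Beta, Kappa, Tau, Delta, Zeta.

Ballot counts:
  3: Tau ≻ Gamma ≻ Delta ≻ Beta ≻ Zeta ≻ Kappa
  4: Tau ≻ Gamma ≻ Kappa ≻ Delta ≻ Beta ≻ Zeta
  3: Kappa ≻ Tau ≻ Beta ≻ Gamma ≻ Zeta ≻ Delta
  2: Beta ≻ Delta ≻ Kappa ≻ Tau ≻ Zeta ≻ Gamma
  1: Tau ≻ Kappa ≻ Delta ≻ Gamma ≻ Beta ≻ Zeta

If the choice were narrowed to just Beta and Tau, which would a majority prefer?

Ballots ranking Beta above Tau: 2.
Ballots ranking Tau above Beta: 13 − 2 = 11.
Tau wins the head-to-head 11–2.

Tau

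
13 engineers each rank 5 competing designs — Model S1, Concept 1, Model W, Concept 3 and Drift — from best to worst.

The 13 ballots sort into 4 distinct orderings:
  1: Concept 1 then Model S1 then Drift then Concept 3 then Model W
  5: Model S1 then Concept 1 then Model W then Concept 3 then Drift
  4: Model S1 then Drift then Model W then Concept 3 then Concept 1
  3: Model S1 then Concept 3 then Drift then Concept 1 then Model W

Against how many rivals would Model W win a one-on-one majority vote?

Model W against each rival (13 engineers):
Model W vs Model S1: Model S1 wins 13–0.
Model W–Concept 1: Concept 1 9–4.
Model W–Concept 3: Model W 9–4.
Model W vs Drift: Drift wins 8–5.
Model W beats Concept 3; loses to Model S1, Concept 1, Drift — 1 pairwise win.

1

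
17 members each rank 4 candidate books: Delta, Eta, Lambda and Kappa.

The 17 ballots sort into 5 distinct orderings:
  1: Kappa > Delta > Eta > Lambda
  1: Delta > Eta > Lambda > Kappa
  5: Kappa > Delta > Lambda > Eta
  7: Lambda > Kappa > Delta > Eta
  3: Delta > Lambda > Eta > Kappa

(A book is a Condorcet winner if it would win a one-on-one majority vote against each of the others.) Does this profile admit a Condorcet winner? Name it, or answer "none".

none

Check each pair by majority over 17 ballots:
Delta vs Eta: Delta wins 17–0.
Delta vs Lambda: Delta wins 10–7.
Delta vs Kappa: Kappa, 13–4.
Eta vs Lambda: Lambda, 15–2.
Eta–Kappa: Kappa 13–4.
Lambda vs Kappa: Lambda wins 11–6.
No book is unbeaten: Delta loses to Kappa; Eta loses to Delta; Lambda loses to Delta; Kappa loses to Lambda. In particular Delta → Lambda → Kappa → Delta is a majority cycle — no Condorcet winner exists.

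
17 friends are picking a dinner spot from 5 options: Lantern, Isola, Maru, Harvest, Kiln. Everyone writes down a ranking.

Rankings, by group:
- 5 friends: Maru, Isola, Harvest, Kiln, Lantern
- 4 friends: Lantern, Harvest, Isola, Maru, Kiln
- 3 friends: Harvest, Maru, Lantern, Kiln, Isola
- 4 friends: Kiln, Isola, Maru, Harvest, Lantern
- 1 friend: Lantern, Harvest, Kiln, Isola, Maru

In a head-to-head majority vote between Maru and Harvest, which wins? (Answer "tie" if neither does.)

Maru

Ballots ranking Maru above Harvest: 5 + 4 = 9.
Ballots ranking Harvest above Maru: 17 − 9 = 8.
Maru wins the head-to-head 9–8.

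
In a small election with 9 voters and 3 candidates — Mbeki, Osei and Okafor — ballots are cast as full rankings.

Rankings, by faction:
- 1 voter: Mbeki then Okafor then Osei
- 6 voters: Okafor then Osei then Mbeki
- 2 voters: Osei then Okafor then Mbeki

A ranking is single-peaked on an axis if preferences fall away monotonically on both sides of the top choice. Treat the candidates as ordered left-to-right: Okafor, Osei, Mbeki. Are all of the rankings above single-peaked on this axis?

Axis positions: Okafor=1, Osei=2, Mbeki=3.
Faction 1: ranking walks positions 3-1-2; Okafor is ranked above Osei even though Osei lies between Okafor and the peak Mbeki on the axis — preferences dip and rise again. Not single-peaked.
Faction 2 (peak Okafor at position 1): ranking walks positions 1-2-3, expanding outward from the peak — single-peaked.
Faction 3 (peak Osei at position 2): ranking walks positions 2-1-3, expanding outward from the peak — single-peaked.
Faction 1 violates single-peakedness, so the profile is not single-peaked on this axis.

no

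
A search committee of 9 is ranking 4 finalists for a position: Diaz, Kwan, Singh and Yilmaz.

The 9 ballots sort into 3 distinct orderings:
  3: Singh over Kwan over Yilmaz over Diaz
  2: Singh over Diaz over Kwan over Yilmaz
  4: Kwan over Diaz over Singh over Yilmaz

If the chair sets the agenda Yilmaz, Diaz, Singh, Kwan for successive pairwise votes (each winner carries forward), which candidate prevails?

Singh

Round 1: Yilmaz vs Diaz — 3–6, Diaz advances.
Round 2: Diaz vs Singh — 4–5, Singh advances.
Round 3: Singh vs Kwan — 5–4, Singh advances.
Singh survives the agenda.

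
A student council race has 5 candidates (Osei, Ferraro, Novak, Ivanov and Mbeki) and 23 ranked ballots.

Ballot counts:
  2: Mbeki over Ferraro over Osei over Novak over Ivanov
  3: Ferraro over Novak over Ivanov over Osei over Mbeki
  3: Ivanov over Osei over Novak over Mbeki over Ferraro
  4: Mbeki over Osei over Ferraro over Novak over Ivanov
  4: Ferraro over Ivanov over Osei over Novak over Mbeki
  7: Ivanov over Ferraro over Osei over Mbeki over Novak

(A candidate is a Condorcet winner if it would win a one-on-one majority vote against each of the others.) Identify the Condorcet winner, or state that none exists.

Pairwise majorities:
Osei vs Ferraro: Ferraro wins 16–7.
Osei vs Novak: Osei preferred on 2+3+4+4+7 = 20 ballots; Osei wins 20–3.
Osei vs Ivanov: Osei is ranked higher on 2+4 = 6 ballots, Ivanov on 17. Ivanov wins 17–6.
Osei vs Mbeki: Osei, 17–6.
Ferraro vs Novak: 20 to 3, Ferraro.
Ferraro vs Ivanov: Ferraro wins 13–10.
Ferraro vs Mbeki: Ferraro, 14–9.
Novak vs Ivanov: Novak is ranked higher on 2+3+4 = 9 ballots, Ivanov on 14. Ivanov wins 14–9.
Novak vs Mbeki: 10 to 13, Mbeki.
Ivanov vs Mbeki: Ivanov wins 17–6.
Ferraro beats each of Osei, Novak, Ivanov, Mbeki — Ferraro is the Condorcet winner.

Ferraro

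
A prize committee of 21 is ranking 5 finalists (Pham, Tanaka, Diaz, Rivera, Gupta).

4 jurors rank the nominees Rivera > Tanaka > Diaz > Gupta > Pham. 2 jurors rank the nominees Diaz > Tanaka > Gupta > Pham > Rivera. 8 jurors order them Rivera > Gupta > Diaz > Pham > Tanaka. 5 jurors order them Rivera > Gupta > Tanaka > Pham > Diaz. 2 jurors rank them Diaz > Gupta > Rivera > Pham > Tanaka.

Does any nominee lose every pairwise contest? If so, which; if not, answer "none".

Pham

Pairwise majorities:
Pham–Tanaka: Tanaka 11–10.
Pham vs Diaz: Diaz wins 16–5.
Pham vs Rivera: Pham preferred on 2 ballots; Rivera wins 19–2.
Pham vs Gupta: Pham preferred on 0 ballots; Gupta wins 21–0.
Tanaka vs Diaz: 4+5 = 9 for Tanaka, 12 for Diaz — Diaz by 12–9.
Tanaka–Rivera: Rivera 19–2.
Tanaka vs Gupta: Gupta, 15–6.
Diaz–Rivera: Rivera 17–4.
Diaz vs Gupta: Gupta wins 13–8.
Rivera vs Gupta: Rivera preferred on 4+8+5 = 17 ballots; Rivera wins 17–4.
Pham is beaten in every head-to-head and is the Condorcet loser.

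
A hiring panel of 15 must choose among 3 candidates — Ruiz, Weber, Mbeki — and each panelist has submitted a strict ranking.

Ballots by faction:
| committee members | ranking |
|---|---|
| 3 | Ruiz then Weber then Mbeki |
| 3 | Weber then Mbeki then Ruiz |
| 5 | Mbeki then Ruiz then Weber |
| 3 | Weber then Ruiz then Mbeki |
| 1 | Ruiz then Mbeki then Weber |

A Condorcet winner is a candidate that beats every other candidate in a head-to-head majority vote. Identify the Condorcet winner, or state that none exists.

none

Pairwise majorities:
Ruiz vs Weber: Ruiz preferred on 3+5+1 = 9 ballots; Ruiz wins 9–6.
Ruiz–Mbeki: Mbeki 8–7.
Weber–Mbeki: Weber 9–6.
Every candidate loses at least once (Ruiz loses to Mbeki; Weber loses to Ruiz; Mbeki loses to Weber). The majority relation contains the cycle Ruiz beats Weber beats Mbeki beats Ruiz, so there is no Condorcet winner.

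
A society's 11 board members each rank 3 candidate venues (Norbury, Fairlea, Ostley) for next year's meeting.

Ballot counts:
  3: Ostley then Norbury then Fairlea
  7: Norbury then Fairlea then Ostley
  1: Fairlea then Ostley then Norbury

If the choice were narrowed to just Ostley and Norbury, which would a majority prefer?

Ballots ranking Ostley above Norbury: 3 + 1 = 4.
Ballots ranking Norbury above Ostley: 11 − 4 = 7.
Norbury wins the head-to-head 7–4.

Norbury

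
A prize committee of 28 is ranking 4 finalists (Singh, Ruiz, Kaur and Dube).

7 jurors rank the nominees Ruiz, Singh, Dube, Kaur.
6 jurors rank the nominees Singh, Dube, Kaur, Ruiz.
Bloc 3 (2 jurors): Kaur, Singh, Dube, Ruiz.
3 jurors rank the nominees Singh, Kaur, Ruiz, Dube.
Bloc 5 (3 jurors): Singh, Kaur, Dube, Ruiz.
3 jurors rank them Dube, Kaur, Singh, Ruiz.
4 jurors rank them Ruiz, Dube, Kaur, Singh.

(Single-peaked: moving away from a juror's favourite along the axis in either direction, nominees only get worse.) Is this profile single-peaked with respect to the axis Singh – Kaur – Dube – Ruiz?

no

Axis positions: Singh=1, Kaur=2, Dube=3, Ruiz=4.
Bloc 1: ranking walks positions 4-1-3-2; Singh is ranked above Dube even though Dube lies between Singh and the peak Ruiz on the axis — preferences dip and rise again. Not single-peaked.
Bloc 2: ranking walks positions 1-3-2-4; Dube is ranked above Kaur even though Kaur lies between Dube and the peak Singh on the axis — preferences dip and rise again. Not single-peaked.
Bloc 3 (peak Kaur at position 2): ranking walks positions 2-1-3-4, expanding outward from the peak — single-peaked.
Bloc 4: ranking walks positions 1-2-4-3; Ruiz is ranked above Dube even though Dube lies between Ruiz and the peak Singh on the axis — preferences dip and rise again. Not single-peaked.
Bloc 5 (peak Singh at position 1): ranking walks positions 1-2-3-4, expanding outward from the peak — single-peaked.
Bloc 6 (peak Dube at position 3): ranking walks positions 3-2-1-4, expanding outward from the peak — single-peaked.
Bloc 7 (peak Ruiz at position 4): ranking walks positions 4-3-2-1, expanding outward from the peak — single-peaked.
Bloc 1 violates single-peakedness, so the profile is not single-peaked on this axis.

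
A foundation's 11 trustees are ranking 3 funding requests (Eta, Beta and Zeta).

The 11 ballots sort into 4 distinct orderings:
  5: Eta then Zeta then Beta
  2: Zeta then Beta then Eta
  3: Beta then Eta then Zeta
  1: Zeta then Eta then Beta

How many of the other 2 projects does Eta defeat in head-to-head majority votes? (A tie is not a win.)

2

Eta against each rival (11 reviewers):
Eta vs Beta: 5+1 = 6 for Eta, 5 for Beta — Eta by 6–5.
Eta vs Zeta: Eta preferred on 5+3 = 8 ballots; Eta wins 8–3.
Eta beats Beta, Zeta — 2 pairwise wins.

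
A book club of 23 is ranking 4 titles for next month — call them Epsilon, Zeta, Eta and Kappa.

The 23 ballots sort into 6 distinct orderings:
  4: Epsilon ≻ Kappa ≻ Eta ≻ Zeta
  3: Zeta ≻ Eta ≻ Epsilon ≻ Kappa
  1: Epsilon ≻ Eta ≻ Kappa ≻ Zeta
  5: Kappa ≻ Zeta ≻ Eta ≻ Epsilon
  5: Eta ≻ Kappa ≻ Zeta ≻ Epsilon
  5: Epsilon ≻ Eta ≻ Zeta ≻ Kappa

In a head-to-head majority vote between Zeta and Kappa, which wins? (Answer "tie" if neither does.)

Kappa

Ballots ranking Zeta above Kappa: 3 + 5 = 8.
Ballots ranking Kappa above Zeta: 23 − 8 = 15.
Kappa wins the head-to-head 15–8.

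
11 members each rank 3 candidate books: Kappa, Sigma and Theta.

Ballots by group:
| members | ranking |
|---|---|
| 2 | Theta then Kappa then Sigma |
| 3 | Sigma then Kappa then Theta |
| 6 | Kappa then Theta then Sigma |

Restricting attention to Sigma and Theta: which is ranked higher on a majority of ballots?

Theta

Ballots ranking Sigma above Theta: 3.
Ballots ranking Theta above Sigma: 11 − 3 = 8.
Theta wins the head-to-head 8–3.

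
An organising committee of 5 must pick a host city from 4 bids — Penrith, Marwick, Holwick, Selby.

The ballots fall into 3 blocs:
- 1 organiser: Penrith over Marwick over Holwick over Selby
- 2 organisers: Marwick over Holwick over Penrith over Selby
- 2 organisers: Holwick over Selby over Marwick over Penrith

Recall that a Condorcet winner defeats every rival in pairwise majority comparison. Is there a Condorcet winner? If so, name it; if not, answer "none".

Marwick

Check each pair by majority over 5 ballots:
Penrith vs Marwick: Penrith is ranked higher on 1 ballot, Marwick on 4. Marwick wins 4–1.
Penrith vs Holwick: Penrith is ranked higher on 1 ballot, Holwick on 4. Holwick wins 4–1.
Penrith vs Selby: 1+2 = 3 for Penrith, 2 for Selby — Penrith by 3–2.
Marwick vs Holwick: 1+2 = 3 for Marwick, 2 for Holwick — Marwick by 3–2.
Marwick vs Selby: 1+2 = 3 for Marwick, 2 for Selby — Marwick by 3–2.
Holwick vs Selby: 1+2+2 = 5 for Holwick, 0 for Selby — Holwick by 5–0.
Marwick wins every pairwise contest, so Marwick is the Condorcet winner.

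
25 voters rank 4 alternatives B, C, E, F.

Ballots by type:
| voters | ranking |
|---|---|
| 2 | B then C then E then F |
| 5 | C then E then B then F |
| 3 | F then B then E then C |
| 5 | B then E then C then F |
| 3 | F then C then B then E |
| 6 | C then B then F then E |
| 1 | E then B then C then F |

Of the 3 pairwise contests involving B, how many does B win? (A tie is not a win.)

2

B against each rival (25 voters):
B vs C: C wins 14–11.
B vs E: B, 19–6.
B vs F: 2+5+5+6+1 = 19 for B, 6 for F — B by 19–6.
B beats E, F; loses to C — 2 pairwise wins.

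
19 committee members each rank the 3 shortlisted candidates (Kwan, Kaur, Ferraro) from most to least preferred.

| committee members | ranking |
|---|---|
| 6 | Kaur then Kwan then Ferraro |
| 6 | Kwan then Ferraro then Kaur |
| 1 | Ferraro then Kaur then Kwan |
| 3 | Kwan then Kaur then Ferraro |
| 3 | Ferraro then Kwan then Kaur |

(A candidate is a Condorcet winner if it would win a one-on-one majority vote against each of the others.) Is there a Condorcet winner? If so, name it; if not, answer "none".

Kwan

Pairwise majorities:
Kwan vs Kaur: Kwan preferred on 6+3+3 = 12 ballots; Kwan wins 12–7.
Kwan vs Ferraro: 6+6+3 = 15 for Kwan, 4 for Ferraro — Kwan by 15–4.
Kaur vs Ferraro: Kaur preferred on 6+3 = 9 ballots; Ferraro wins 10–9.
Only Kwan has no losses; Kwan is the Condorcet winner.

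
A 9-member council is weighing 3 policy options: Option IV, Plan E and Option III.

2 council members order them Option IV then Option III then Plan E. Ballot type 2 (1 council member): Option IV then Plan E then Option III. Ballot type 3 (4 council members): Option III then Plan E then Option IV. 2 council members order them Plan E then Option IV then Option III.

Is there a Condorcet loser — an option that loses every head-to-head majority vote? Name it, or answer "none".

Pairwise majorities:
Option IV vs Plan E: Plan E, 6–3.
Option IV vs Option III: 5 to 4, Option IV.
Plan E vs Option III: 3 to 6, Option III.
Each option has at least one pairwise win (Option IV beats Option III; Plan E beats Option IV; Option III beats Plan E) — no Condorcet loser.

none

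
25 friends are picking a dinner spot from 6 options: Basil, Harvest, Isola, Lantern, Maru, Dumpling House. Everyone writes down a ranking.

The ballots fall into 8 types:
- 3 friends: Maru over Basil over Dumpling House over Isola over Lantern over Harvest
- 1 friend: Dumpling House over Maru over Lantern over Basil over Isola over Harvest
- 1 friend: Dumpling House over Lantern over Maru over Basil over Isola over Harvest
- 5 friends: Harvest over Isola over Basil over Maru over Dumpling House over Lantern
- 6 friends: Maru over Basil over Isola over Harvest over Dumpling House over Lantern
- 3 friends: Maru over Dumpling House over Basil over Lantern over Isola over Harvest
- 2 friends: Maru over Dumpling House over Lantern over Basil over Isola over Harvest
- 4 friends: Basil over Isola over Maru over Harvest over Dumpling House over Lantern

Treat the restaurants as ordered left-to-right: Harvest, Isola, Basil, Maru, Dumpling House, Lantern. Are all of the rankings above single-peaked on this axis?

Axis positions: Harvest=1, Isola=2, Basil=3, Maru=4, Dumpling House=5, Lantern=6.
Type 1 (peak Maru at position 4): ranking walks positions 4-3-5-2-6-1, expanding outward from the peak — single-peaked.
Type 2 (peak Dumpling House at position 5): ranking walks positions 5-4-6-3-2-1, expanding outward from the peak — single-peaked.
Type 3 (peak Dumpling House at position 5): ranking walks positions 5-6-4-3-2-1, expanding outward from the peak — single-peaked.
Type 4 (peak Harvest at position 1): ranking walks positions 1-2-3-4-5-6, expanding outward from the peak — single-peaked.
Type 5 (peak Maru at position 4): ranking walks positions 4-3-2-1-5-6, expanding outward from the peak — single-peaked.
Type 6 (peak Maru at position 4): ranking walks positions 4-5-3-6-2-1, expanding outward from the peak — single-peaked.
Type 7 (peak Maru at position 4): ranking walks positions 4-5-6-3-2-1, expanding outward from the peak — single-peaked.
Type 8 (peak Basil at position 3): ranking walks positions 3-2-4-1-5-6, expanding outward from the peak — single-peaked.
Every ranking is single-peaked on this axis.

yes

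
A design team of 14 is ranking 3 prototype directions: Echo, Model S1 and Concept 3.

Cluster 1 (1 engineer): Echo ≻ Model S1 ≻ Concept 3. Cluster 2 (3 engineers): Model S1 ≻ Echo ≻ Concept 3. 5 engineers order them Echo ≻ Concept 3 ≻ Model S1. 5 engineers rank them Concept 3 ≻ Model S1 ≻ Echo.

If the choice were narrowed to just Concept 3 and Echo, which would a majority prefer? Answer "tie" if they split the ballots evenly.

Ballots ranking Concept 3 above Echo: 5.
Ballots ranking Echo above Concept 3: 14 − 5 = 9.
Echo wins the head-to-head 9–5.

Echo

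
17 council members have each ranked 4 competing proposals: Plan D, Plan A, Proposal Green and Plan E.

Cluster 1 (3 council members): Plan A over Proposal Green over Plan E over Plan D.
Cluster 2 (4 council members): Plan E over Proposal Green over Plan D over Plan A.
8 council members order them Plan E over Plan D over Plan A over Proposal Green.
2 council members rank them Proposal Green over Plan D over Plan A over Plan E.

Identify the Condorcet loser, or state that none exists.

Pairwise majorities:
Plan D vs Plan A: Plan D wins 14–3.
Plan D vs Proposal Green: Proposal Green wins 9–8.
Plan D vs Plan E: Plan E wins 15–2.
Plan A vs Proposal Green: 3+8 = 11 for Plan A, 6 for Proposal Green — Plan A by 11–6.
Plan A vs Plan E: Plan E, 12–5.
Proposal Green vs Plan E: Plan E wins 12–5.
Each option has at least one pairwise win (Plan D beats Plan A; Plan A beats Proposal Green; Proposal Green beats Plan D; Plan E beats Plan D) — no Condorcet loser.

none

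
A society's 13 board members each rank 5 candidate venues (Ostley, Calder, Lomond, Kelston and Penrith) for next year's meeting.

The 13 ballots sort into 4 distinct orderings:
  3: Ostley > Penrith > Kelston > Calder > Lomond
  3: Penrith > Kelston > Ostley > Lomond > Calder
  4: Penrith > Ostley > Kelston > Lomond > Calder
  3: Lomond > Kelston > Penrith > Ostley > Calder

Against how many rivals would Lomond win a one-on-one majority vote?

1

Lomond against each rival (13 organisers):
Lomond vs Ostley: 3 for Lomond, 10 for Ostley — Ostley by 10–3.
Lomond vs Calder: 3+4+3 = 10 for Lomond, 3 for Calder — Lomond by 10–3.
Lomond vs Kelston: Lomond preferred on 3 ballots; Kelston wins 10–3.
Lomond vs Penrith: Penrith wins 10–3.
Lomond beats Calder; loses to Ostley, Kelston, Penrith — 1 pairwise win.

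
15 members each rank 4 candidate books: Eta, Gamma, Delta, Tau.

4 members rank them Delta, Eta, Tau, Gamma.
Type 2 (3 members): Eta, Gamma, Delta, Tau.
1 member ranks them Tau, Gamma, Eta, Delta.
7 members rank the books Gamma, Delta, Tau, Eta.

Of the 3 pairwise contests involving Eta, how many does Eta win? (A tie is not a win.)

Eta against each rival (15 members):
Eta vs Gamma: Eta is ranked higher on 4+3 = 7 ballots, Gamma on 8. Gamma wins 8–7.
Eta vs Delta: 3+1 = 4 for Eta, 11 for Delta — Delta by 11–4.
Eta vs Tau: Tau wins 8–7.
Eta beats no one; loses to Gamma, Delta, Tau — 0 pairwise wins.

0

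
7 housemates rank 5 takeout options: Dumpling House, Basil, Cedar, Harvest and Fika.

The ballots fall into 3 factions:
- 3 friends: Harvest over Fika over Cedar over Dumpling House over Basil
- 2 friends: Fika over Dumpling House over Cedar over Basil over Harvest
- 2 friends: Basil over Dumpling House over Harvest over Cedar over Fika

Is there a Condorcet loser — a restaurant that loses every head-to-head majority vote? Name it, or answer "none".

Head-to-head results (7 friends):
Dumpling House vs Basil: Dumpling House preferred on 3+2 = 5 ballots; Dumpling House wins 5–2.
Dumpling House vs Cedar: Dumpling House preferred on 2+2 = 4 ballots; Dumpling House wins 4–3.
Dumpling House vs Harvest: Dumpling House wins 4–3.
Dumpling House vs Fika: 2 to 5, Fika.
Basil vs Cedar: Basil is ranked higher on 2 ballots, Cedar on 5. Cedar wins 5–2.
Basil vs Harvest: Basil wins 4–3.
Basil vs Fika: Fika wins 5–2.
Cedar vs Harvest: 2 for Cedar, 5 for Harvest — Harvest by 5–2.
Cedar vs Fika: Fika wins 5–2.
Harvest vs Fika: 3+2 = 5 for Harvest, 2 for Fika — Harvest by 5–2.
No restaurant is winless: Dumpling House beats Basil; Basil beats Harvest; Cedar beats Basil; Harvest beats Cedar; Fika beats Dumpling House. There is no Condorcet loser.

none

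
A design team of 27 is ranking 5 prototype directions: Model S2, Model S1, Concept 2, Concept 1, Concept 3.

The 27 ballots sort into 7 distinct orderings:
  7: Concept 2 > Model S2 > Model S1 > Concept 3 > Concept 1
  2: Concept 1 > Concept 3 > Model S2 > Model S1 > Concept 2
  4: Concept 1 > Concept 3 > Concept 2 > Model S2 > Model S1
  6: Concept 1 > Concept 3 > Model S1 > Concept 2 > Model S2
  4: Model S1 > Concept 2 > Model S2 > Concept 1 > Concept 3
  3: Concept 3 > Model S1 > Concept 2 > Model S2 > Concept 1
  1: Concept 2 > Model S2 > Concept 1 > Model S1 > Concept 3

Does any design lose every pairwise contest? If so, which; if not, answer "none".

none

Pairwise majorities:
Model S2 vs Model S1: Model S2, 14–13.
Model S2 vs Concept 2: Concept 2 wins 25–2.
Model S2–Concept 1: Model S2 15–12.
Model S2 vs Concept 3: Model S2 is ranked higher on 7+4+1 = 12 ballots, Concept 3 on 15. Concept 3 wins 15–12.
Model S1 vs Concept 2: Model S1 wins 15–12.
Model S1–Concept 1: Model S1 14–13.
Model S1 vs Concept 3: 7+4+1 = 12 for Model S1, 15 for Concept 3 — Concept 3 by 15–12.
Concept 2 vs Concept 1: 7+4+3+1 = 15 for Concept 2, 12 for Concept 1 — Concept 2 by 15–12.
Concept 2 vs Concept 3: Concept 3 wins 15–12.
Concept 1 vs Concept 3: Concept 1, 17–10.
Each design has at least one pairwise win (Model S2 beats Model S1; Model S1 beats Concept 2; Concept 2 beats Model S2; Concept 1 beats Concept 3; Concept 3 beats Model S2) — no Condorcet loser.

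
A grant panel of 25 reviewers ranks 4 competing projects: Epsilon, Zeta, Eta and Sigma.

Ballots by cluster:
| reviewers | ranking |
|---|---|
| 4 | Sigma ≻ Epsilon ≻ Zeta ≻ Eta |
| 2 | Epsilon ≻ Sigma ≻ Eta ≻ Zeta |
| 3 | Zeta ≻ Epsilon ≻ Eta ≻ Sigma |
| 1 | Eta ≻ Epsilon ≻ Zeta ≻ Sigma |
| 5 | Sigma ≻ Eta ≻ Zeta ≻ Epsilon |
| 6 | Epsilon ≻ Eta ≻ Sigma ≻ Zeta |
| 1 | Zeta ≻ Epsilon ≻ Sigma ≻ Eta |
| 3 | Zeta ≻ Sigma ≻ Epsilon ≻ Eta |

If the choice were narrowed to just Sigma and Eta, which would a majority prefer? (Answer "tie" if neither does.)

Sigma

Ballots ranking Sigma above Eta: 4 + 2 + 5 + 1 + 3 = 15.
Ballots ranking Eta above Sigma: 25 − 15 = 10.
Sigma wins the head-to-head 15–10.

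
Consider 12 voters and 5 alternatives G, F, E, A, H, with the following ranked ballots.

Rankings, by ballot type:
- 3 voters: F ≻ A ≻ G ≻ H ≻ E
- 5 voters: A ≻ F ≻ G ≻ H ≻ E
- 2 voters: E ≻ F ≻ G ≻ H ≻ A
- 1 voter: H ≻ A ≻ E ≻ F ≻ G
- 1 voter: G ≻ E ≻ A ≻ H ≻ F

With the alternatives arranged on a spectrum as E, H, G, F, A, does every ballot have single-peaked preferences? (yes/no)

no

Axis positions: E=1, H=2, G=3, F=4, A=5.
Ballot type 1 (peak F at position 4): ranking walks positions 4-5-3-2-1, expanding outward from the peak — single-peaked.
Ballot type 2 (peak A at position 5): ranking walks positions 5-4-3-2-1, expanding outward from the peak — single-peaked.
Ballot type 3: ranking walks positions 1-4-3-2-5; F is ranked above H even though H lies between F and the peak E on the axis — preferences dip and rise again. Not single-peaked.
Ballot type 4: ranking walks positions 2-5-1-4-3; A is ranked above G even though G lies between A and the peak H on the axis — preferences dip and rise again. Not single-peaked.
Ballot type 5: ranking walks positions 3-1-5-2-4; E is ranked above H even though H lies between E and the peak G on the axis — preferences dip and rise again. Not single-peaked.
Ballot type 3 violates single-peakedness, so the profile is not single-peaked on this axis.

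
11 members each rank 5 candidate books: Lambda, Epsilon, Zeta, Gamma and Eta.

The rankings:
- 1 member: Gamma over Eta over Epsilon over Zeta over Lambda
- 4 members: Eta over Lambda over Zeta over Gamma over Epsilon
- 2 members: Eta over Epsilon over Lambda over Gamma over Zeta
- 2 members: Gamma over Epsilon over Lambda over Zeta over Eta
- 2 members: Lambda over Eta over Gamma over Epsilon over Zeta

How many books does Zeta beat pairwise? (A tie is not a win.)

0

Zeta against each rival (11 members):
Zeta vs Lambda: Lambda, 10–1.
Zeta vs Epsilon: Zeta is ranked higher on 4 ballots, Epsilon on 7. Epsilon wins 7–4.
Zeta vs Gamma: Zeta is ranked higher on 4 ballots, Gamma on 7. Gamma wins 7–4.
Zeta vs Eta: Eta wins 9–2.
Zeta beats no one; loses to Lambda, Epsilon, Gamma, Eta — 0 pairwise wins.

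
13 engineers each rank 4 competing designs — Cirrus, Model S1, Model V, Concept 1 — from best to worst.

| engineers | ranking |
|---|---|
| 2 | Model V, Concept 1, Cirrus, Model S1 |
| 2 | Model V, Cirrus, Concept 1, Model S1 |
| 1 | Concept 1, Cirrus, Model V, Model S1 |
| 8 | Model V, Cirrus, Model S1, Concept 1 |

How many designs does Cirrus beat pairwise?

2

Cirrus against each rival (13 engineers):
Cirrus vs Model S1: 2+2+1+8 = 13 for Cirrus, 0 for Model S1 — Cirrus by 13–0.
Cirrus–Model V: Model V 12–1.
Cirrus–Concept 1: Cirrus 10–3.
Cirrus beats Model S1, Concept 1; loses to Model V — 2 pairwise wins.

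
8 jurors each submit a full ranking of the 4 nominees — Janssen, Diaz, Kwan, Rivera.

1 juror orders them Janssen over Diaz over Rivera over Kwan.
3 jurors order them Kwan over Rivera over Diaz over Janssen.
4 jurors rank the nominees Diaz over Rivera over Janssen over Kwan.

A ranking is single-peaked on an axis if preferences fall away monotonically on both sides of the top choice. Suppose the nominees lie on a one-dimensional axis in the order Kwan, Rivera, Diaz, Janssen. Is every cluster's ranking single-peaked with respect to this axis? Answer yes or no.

Axis positions: Kwan=1, Rivera=2, Diaz=3, Janssen=4.
Cluster 1 (peak Janssen at position 4): ranking walks positions 4-3-2-1, expanding outward from the peak — single-peaked.
Cluster 2 (peak Kwan at position 1): ranking walks positions 1-2-3-4, expanding outward from the peak — single-peaked.
Cluster 3 (peak Diaz at position 3): ranking walks positions 3-2-4-1, expanding outward from the peak — single-peaked.
Every ranking is single-peaked on this axis.

yes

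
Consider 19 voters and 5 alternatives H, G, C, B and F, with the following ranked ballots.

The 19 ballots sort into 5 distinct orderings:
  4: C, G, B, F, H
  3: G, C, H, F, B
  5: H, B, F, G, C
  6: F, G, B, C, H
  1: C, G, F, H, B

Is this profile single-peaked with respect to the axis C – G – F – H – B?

no

Axis positions: C=1, G=2, F=3, H=4, B=5.
Group 1: ranking walks positions 1-2-5-3-4; B is ranked above F even though F lies between B and the peak C on the axis — preferences dip and rise again. Not single-peaked.
Group 2: ranking walks positions 2-1-4-3-5; H is ranked above F even though F lies between H and the peak G on the axis — preferences dip and rise again. Not single-peaked.
Group 3 (peak H at position 4): ranking walks positions 4-5-3-2-1, expanding outward from the peak — single-peaked.
Group 4: ranking walks positions 3-2-5-1-4; B is ranked above H even though H lies between B and the peak F on the axis — preferences dip and rise again. Not single-peaked.
Group 5 (peak C at position 1): ranking walks positions 1-2-3-4-5, expanding outward from the peak — single-peaked.
Group 1 violates single-peakedness, so the profile is not single-peaked on this axis.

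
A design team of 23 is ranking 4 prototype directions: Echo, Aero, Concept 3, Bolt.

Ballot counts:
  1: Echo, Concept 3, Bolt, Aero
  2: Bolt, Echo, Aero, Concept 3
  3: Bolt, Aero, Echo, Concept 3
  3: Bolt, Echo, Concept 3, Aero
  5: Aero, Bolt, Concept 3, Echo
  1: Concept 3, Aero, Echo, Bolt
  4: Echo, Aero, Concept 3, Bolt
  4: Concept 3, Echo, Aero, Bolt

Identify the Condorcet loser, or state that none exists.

Head-to-head results (23 engineers):
Echo vs Aero: Echo, 14–9.
Echo–Concept 3: Echo 13–10.
Echo vs Bolt: 1+1+4+4 = 10 for Echo, 13 for Bolt — Bolt by 13–10.
Aero vs Concept 3: Aero is ranked higher on 2+3+5+4 = 14 ballots, Concept 3 on 9. Aero wins 14–9.
Aero vs Bolt: Aero preferred on 5+1+4+4 = 14 ballots; Aero wins 14–9.
Concept 3 vs Bolt: Concept 3 is ranked higher on 1+1+4+4 = 10 ballots, Bolt on 13. Bolt wins 13–10.
Only Concept 3 has no wins; Concept 3 is the Condorcet loser.

Concept 3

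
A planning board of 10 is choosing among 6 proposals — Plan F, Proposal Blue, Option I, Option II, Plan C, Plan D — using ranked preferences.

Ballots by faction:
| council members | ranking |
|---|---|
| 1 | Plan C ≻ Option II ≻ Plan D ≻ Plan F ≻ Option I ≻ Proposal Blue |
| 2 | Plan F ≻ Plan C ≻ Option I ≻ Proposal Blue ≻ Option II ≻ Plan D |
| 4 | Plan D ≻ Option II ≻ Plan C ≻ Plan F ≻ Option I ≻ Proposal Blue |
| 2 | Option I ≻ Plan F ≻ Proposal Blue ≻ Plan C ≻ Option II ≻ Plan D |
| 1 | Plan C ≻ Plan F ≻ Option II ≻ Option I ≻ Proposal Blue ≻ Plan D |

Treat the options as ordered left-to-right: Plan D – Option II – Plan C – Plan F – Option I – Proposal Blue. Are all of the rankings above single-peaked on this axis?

Axis positions: Plan D=1, Option II=2, Plan C=3, Plan F=4, Option I=5, Proposal Blue=6.
Faction 1 (peak Plan C at position 3): ranking walks positions 3-2-1-4-5-6, expanding outward from the peak — single-peaked.
Faction 2 (peak Plan F at position 4): ranking walks positions 4-3-5-6-2-1, expanding outward from the peak — single-peaked.
Faction 3 (peak Plan D at position 1): ranking walks positions 1-2-3-4-5-6, expanding outward from the peak — single-peaked.
Faction 4 (peak Option I at position 5): ranking walks positions 5-4-6-3-2-1, expanding outward from the peak — single-peaked.
Faction 5 (peak Plan C at position 3): ranking walks positions 3-4-2-5-6-1, expanding outward from the peak — single-peaked.
Every ranking is single-peaked on this axis.

yes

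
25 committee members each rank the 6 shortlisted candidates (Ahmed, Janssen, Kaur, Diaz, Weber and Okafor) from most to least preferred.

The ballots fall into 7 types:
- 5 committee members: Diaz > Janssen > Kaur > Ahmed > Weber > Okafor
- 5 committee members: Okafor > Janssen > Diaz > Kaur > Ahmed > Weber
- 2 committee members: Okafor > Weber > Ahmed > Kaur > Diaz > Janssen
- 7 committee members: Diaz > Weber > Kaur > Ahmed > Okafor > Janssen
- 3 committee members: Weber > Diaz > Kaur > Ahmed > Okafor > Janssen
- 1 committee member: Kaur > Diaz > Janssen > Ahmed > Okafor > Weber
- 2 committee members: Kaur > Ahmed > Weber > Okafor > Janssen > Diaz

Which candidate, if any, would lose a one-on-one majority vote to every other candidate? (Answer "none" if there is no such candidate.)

Head-to-head results (25 committee members):
Ahmed vs Janssen: Ahmed, 14–11.
Ahmed vs Kaur: Kaur wins 23–2.
Ahmed vs Diaz: 4 to 21, Diaz.
Ahmed vs Weber: Ahmed is ranked higher on 5+5+1+2 = 13 ballots, Weber on 12. Ahmed wins 13–12.
Ahmed vs Okafor: Ahmed, 18–7.
Janssen vs Kaur: Kaur wins 15–10.
Janssen vs Diaz: Diaz, 18–7.
Janssen vs Weber: Janssen preferred on 5+5+1 = 11 ballots; Weber wins 14–11.
Janssen–Okafor: Okafor 19–6.
Kaur vs Diaz: Kaur preferred on 2+1+2 = 5 ballots; Diaz wins 20–5.
Kaur vs Weber: Kaur, 13–12.
Kaur vs Okafor: Kaur wins 18–7.
Diaz vs Weber: Diaz, 18–7.
Diaz vs Okafor: Diaz is ranked higher on 5+7+3+1 = 16 ballots, Okafor on 9. Diaz wins 16–9.
Weber vs Okafor: 5+7+3+2 = 17 for Weber, 8 for Okafor — Weber by 17–8.
Only Janssen has no wins; Janssen is the Condorcet loser.

Janssen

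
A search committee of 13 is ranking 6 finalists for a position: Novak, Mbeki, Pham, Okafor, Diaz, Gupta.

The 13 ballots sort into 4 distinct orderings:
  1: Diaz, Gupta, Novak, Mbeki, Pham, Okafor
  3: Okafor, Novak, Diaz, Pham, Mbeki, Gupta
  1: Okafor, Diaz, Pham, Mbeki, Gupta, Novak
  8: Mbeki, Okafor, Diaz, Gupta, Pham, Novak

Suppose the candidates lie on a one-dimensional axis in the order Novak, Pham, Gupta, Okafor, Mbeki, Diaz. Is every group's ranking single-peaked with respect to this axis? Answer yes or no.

no

Axis positions: Novak=1, Pham=2, Gupta=3, Okafor=4, Mbeki=5, Diaz=6.
Group 1: ranking walks positions 6-3-1-5-2-4; Gupta is ranked above Mbeki even though Mbeki lies between Gupta and the peak Diaz on the axis — preferences dip and rise again. Not single-peaked.
Group 2: ranking walks positions 4-1-6-2-5-3; Novak is ranked above Gupta even though Gupta lies between Novak and the peak Okafor on the axis — preferences dip and rise again. Not single-peaked.
Group 3: ranking walks positions 4-6-2-5-3-1; Diaz is ranked above Mbeki even though Mbeki lies between Diaz and the peak Okafor on the axis — preferences dip and rise again. Not single-peaked.
Group 4 (peak Mbeki at position 5): ranking walks positions 5-4-6-3-2-1, expanding outward from the peak — single-peaked.
Group 1 violates single-peakedness, so the profile is not single-peaked on this axis.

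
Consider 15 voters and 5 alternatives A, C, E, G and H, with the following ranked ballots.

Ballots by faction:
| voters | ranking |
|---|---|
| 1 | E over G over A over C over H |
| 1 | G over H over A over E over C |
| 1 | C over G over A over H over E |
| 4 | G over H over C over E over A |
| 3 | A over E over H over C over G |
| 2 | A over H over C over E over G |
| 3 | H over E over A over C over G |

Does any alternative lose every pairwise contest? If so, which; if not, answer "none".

G

Pairwise majorities:
A–C: A 10–5.
A vs E: E wins 8–7.
A vs G: A, 8–7.
A vs H: 7 to 8, H.
C vs E: 1+4+2 = 7 for C, 8 for E — E by 8–7.
C vs G: C, 9–6.
C vs H: C preferred on 1+1 = 2 ballots; H wins 13–2.
E vs G: E is ranked higher on 1+3+2+3 = 9 ballots, G on 6. E wins 9–6.
E vs H: H, 11–4.
G vs H: G preferred on 1+1+1+4 = 7 ballots; H wins 8–7.
G loses to every other alternative — it is the Condorcet loser.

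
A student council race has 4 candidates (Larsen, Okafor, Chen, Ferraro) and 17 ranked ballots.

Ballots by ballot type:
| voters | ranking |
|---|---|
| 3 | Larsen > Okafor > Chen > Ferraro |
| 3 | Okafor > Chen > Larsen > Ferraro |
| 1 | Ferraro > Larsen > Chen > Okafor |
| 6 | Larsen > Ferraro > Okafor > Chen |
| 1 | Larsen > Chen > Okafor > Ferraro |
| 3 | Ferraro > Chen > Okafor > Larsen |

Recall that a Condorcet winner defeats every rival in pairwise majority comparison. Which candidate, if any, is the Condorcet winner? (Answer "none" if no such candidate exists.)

Pairwise majorities:
Larsen vs Okafor: Larsen, 11–6.
Larsen vs Chen: Larsen, 11–6.
Larsen vs Ferraro: Larsen, 13–4.
Okafor–Chen: Okafor 12–5.
Okafor vs Ferraro: Ferraro wins 10–7.
Chen vs Ferraro: Ferraro, 10–7.
Larsen defeats every rival head-to-head and is the Condorcet winner.

Larsen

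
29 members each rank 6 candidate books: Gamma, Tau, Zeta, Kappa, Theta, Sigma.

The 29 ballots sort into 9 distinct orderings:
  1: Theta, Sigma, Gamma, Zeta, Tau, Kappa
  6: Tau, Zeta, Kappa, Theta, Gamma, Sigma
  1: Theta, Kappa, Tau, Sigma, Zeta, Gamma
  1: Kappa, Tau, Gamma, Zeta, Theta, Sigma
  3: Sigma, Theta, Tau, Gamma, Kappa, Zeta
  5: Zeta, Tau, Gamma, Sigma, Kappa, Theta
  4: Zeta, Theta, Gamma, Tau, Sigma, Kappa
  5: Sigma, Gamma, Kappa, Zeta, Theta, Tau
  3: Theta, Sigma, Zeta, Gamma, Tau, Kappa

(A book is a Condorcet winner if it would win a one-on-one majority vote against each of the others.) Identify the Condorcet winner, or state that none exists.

Check each pair by majority over 29 ballots:
Gamma vs Tau: 1+4+5+3 = 13 for Gamma, 16 for Tau — Tau by 16–13.
Gamma vs Zeta: 10 to 19, Zeta.
Gamma vs Kappa: Gamma is ranked higher on 1+3+5+4+5+3 = 21 ballots, Kappa on 8. Gamma wins 21–8.
Gamma vs Theta: 1+5+5 = 11 for Gamma, 18 for Theta — Theta by 18–11.
Gamma vs Sigma: 16 to 13, Gamma.
Tau vs Zeta: 6+1+1+3 = 11 for Tau, 18 for Zeta — Zeta by 18–11.
Tau vs Kappa: 22 to 7, Tau.
Tau vs Theta: 12 to 17, Theta.
Tau vs Sigma: Tau preferred on 6+1+1+5+4 = 17 ballots; Tau wins 17–12.
Zeta vs Kappa: 1+6+5+4+3 = 19 for Zeta, 10 for Kappa — Zeta by 19–10.
Zeta vs Theta: Zeta preferred on 6+1+5+4+5 = 21 ballots; Zeta wins 21–8.
Zeta vs Sigma: Zeta preferred on 6+1+5+4 = 16 ballots; Zeta wins 16–13.
Kappa vs Theta: Kappa preferred on 6+1+5+5 = 17 ballots; Kappa wins 17–12.
Kappa vs Sigma: Kappa is ranked higher on 6+1+1 = 8 ballots, Sigma on 21. Sigma wins 21–8.
Theta vs Sigma: 1+6+1+1+4+3 = 16 for Theta, 13 for Sigma — Theta by 16–13.
Zeta beats each of Gamma, Tau, Kappa, Theta, Sigma — Zeta is the Condorcet winner.

Zeta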